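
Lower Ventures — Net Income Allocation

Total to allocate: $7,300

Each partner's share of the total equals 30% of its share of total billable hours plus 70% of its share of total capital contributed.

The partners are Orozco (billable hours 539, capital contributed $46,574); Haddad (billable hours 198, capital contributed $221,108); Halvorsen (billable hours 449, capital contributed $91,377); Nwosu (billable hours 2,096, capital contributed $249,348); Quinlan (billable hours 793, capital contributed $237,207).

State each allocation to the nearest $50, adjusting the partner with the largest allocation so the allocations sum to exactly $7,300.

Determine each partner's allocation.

Orozco: $550; Haddad: $1,450; Halvorsen: $800; Nwosu: $2,650; Quinlan: $1,850

Totals — billable hours 4,075, capital contributed 845,614.
Combined weights (30% billable hours + 70% capital contributed): Orozco 0.0782; Haddad 0.1976; Halvorsen 0.1087; Nwosu 0.3607; Quinlan 0.2547.
Raw shares: Orozco 571.12; Haddad 1,442.55; Halvorsen 793.49; Nwosu 2,633.24; Quinlan 1,859.61.
Rounded to nearest $50: Orozco $550; Haddad $1,450; Halvorsen $800; Nwosu $2,650; Quinlan $1,850. Sum = $7,300.
No rounding difference to absorb.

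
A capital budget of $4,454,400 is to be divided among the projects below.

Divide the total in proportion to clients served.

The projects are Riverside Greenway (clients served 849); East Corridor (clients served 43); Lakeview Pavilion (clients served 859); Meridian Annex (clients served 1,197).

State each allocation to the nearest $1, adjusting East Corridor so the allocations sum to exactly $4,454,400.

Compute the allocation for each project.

Riverside Greenway: $1,282,831 | East Corridor: $64,972 | Lakeview Pavilion: $1,297,941 | Meridian Annex: $1,808,656

Total clients served = 2,948.
Pro-rata amounts: Riverside Greenway 849/2,948 × $4,454,400 = 1,282,830.94; East Corridor 43/2,948 × $4,454,400 = 64,972.59; Lakeview Pavilion 859/2,948 × $4,454,400 = 1,297,940.84; Meridian Annex 1,197/2,948 × $4,454,400 = 1,808,655.63.
Rounded to nearest $1: Riverside Greenway $1,282,831; East Corridor $64,973; Lakeview Pavilion $1,297,941; Meridian Annex $1,808,656. Sum = $4,454,401.
Difference $4,454,400 − $4,454,401 = −$1 applied to East Corridor: East Corridor becomes $64,972.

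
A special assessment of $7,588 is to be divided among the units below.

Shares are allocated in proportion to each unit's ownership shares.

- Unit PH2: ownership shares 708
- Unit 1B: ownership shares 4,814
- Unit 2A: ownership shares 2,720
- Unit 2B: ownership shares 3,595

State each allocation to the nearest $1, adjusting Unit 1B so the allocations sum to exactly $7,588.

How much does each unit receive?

Sum of ownership shares: 11,837.
Proportional shares: Unit PH2 708/11,837 × $7,588 = 453.86; Unit 1B 4,814/11,837 × $7,588 = 3,085.97; Unit 2A 2,720/11,837 × $7,588 = 1,743.63; Unit 2B 3,595/11,837 × $7,588 = 2,304.54.
At nearest $1: Unit PH2 $454; Unit 1B $3,086; Unit 2A $1,744; Unit 2B $2,305. Sum = $7,589.
Difference $7,588 − $7,589 = −$1 applied to Unit 1B: Unit 1B becomes $3,085.

Unit PH2: $454 | Unit 1B: $3,085 | Unit 2A: $1,744 | Unit 2B: $2,305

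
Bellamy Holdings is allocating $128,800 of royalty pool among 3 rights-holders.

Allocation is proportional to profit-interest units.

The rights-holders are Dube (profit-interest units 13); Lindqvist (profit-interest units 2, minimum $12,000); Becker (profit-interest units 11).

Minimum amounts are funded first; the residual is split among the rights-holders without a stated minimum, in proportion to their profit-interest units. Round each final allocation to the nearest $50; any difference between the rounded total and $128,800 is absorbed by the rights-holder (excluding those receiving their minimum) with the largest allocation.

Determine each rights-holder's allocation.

Guaranteed amounts: Lindqvist $12,000. Remaining pool $116,800.
Remaining pool split over remaining profit-interest units 24: Dube 63,266.67 → $63,250; Becker 53,533.33 → $53,550.

Dube: $63,250; Lindqvist: $12,000; Becker: $53,550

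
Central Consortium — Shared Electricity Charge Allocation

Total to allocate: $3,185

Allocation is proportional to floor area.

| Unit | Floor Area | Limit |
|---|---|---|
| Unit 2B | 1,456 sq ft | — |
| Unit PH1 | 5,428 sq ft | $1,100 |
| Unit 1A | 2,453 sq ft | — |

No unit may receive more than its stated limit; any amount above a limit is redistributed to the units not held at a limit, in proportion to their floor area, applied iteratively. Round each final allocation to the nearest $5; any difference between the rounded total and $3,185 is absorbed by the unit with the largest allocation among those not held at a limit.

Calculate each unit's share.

Unit 2B: $775 | Unit PH1: $1,100 | Unit 1A: $1,310

Total floor area = 9,337.
Pro-rata shares before constraints: Unit 2B 496.66; Unit PH1 1,851.58; Unit 1A 836.76.
Held at cap: Unit PH1 ($1,100); remaining pool $2,085 reallocated over remaining floor area 3,909.
Remaining shares: Unit 2B 776.61 → $775; Unit 1A 1,308.39 → $1,310.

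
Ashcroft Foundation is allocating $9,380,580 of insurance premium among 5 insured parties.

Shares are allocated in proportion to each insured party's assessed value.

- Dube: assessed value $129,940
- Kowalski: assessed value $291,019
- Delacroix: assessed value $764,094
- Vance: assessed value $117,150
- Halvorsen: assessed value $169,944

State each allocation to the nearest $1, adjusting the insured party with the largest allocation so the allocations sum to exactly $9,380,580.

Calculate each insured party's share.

Sum of assessed value: 1,472,147.
Raw shares: Dube 129,940/1,472,147 × $9,380,580 = 827,982.92; Kowalski 291,019/1,472,147 × $9,380,580 = 1,854,384.79; Delacroix 764,094/1,472,147 × $9,380,580 = 4,868,837.76; Vance 117,150/1,472,147 × $9,380,580 = 746,484.52; Halvorsen 169,944/1,472,147 × $9,380,580 = 1,082,890.02.
At nearest $1: Dube $827,983; Kowalski $1,854,385; Delacroix $4,868,838; Vance $746,485; Halvorsen $1,082,890. Sum = $9,380,581.
Difference $9,380,580 − $9,380,581 = −$1 applied to largest allocation (Delacroix): Delacroix becomes $4,868,837.

Dube: $827,983; Kowalski: $1,854,385; Delacroix: $4,868,837; Vance: $746,485; Halvorsen: $1,082,890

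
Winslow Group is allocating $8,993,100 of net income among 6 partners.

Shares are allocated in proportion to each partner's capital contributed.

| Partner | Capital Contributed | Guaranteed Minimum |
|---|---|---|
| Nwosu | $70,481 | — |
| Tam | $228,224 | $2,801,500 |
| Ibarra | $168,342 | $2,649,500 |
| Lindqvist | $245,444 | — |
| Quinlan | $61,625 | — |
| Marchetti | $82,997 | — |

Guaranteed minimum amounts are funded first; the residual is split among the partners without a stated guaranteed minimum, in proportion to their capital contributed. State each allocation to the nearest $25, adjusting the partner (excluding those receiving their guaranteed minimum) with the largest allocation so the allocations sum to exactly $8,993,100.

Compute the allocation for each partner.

Minimums first: Tam $2,801,500; Ibarra $2,649,500. Balance $3,542,100.
Balance split over remaining capital contributed 460,547: Nwosu 542,074.42 → $542,075; Lindqvist 1,887,727.40 → $1,887,725; Quinlan 473,962.29 → $473,950; Marchetti 638,335.88 → $638,325.
Rounding difference +$25 applied to Lindqvist → $1,887,750.

Nwosu: $542,075 | Tam: $2,801,500 | Ibarra: $2,649,500 | Lindqvist: $1,887,750 | Quinlan: $473,950 | Marchetti: $638,325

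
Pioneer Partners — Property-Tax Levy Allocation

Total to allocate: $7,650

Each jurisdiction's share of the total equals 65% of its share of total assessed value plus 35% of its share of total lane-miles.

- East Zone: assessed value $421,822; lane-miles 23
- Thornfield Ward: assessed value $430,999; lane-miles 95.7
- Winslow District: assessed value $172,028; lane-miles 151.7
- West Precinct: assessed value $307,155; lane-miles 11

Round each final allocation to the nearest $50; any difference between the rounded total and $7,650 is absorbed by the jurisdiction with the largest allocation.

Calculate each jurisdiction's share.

East Zone: $1,800 · Thornfield Ward: $2,500 · Winslow District: $2,100 · West Precinct: $1,250

Assessed value total 1,332,004; lane-miles total 281.4.
Combined weights (65% assessed value + 35% lane-miles): East Zone 0.2345; Thornfield Ward 0.3294; Winslow District 0.2726; West Precinct 0.1636.
Unrounded shares: East Zone 1,793.55; Thornfield Ward 2,519.54; Winslow District 2,085.61; West Precinct 1,251.30.
After rounding ($50): East Zone $1,800; Thornfield Ward $2,500; Winslow District $2,100; West Precinct $1,250. Sum = $7,650.
Sum already equals the total — no adjustment.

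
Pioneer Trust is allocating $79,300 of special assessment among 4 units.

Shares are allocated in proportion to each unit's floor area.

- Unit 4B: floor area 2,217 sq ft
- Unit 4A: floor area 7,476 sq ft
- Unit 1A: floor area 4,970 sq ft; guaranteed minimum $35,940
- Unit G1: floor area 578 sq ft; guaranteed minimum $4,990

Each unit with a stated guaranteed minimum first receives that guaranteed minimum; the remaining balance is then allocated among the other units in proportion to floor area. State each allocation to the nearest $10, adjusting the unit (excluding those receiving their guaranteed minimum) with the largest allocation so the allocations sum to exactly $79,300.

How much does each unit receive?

Fund the minimums — Unit 1A $35,940; Unit G1 $4,990. Residual $38,370.
Residual split over remaining floor area 9,693: Unit 4B 8,776.05 → $8,780; Unit 4A 29,593.95 → $29,590.

Unit 4B: $8,780 · Unit 4A: $29,590 · Unit 1A: $35,940 · Unit G1: $4,990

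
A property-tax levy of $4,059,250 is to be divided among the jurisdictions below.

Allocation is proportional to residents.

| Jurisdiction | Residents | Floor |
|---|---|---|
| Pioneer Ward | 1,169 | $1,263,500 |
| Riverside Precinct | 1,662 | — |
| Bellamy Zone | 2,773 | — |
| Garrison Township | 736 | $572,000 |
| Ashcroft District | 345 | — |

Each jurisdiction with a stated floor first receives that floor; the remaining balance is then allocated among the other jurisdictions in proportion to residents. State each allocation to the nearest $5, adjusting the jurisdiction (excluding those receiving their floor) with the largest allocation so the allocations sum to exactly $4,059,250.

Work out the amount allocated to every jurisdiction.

Pioneer Ward: $1,263,500 | Riverside Precinct: $773,195 | Bellamy Zone: $1,290,055 | Garrison Township: $572,000 | Ashcroft District: $160,500

Fund the minimums — Pioneer Ward $1,263,500; Garrison Township $572,000. Residual $2,223,750.
Residual split over remaining residents 4,780: Riverside Precinct 773,195.08 → $773,195; Bellamy Zone 1,290,054.13 → $1,290,055; Ashcroft District 160,500.78 → $160,500.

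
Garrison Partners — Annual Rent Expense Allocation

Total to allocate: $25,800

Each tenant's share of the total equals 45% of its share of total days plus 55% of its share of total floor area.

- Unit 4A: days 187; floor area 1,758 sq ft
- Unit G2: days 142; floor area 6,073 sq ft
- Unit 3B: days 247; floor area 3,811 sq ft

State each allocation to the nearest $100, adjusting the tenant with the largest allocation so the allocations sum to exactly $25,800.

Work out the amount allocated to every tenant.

Unit 4A: $5,900 · Unit G2: $10,300 · Unit 3B: $9,600

Days total 576; floor area total 11,642.
Blended shares (45% days + 55% floor area): Unit 4A 0.2291; Unit G2 0.3978; Unit 3B 0.3730.
Proportional shares: Unit 4A 5,911.98; Unit G2 10,264.34; Unit 3B 9,623.68.
After rounding ($100): Unit 4A $5,900; Unit G2 $10,300; Unit 3B $9,600. Sum = $25,800.
Sum already equals the total — no adjustment.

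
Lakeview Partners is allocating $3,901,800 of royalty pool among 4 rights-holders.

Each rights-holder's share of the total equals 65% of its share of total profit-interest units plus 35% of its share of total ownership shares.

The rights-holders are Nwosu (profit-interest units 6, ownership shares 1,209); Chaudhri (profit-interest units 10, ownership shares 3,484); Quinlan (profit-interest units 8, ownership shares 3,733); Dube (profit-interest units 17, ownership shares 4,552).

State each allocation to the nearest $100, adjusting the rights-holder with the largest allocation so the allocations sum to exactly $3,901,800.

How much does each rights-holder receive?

Profit-interest units total 41; ownership shares total 12,978.
Combined weights (65% profit-interest units + 35% ownership shares): Nwosu 0.1277; Chaudhri 0.2525; Quinlan 0.2275; Dube 0.3923.
Pro-rata amounts: Nwosu 498,365.71; Chaudhri 985,187.30; Quinlan 887,673.10; Dube 1,530,573.88.
Rounded to nearest $100: Nwosu $498,400; Chaudhri $985,200; Quinlan $887,700; Dube $1,530,600. Sum = $3,901,900.
Difference $3,901,800 − $3,901,900 = −$100 applied to largest allocation (Dube): Dube becomes $1,530,500.

Nwosu: $498,400 · Chaudhri: $985,200 · Quinlan: $887,700 · Dube: $1,530,500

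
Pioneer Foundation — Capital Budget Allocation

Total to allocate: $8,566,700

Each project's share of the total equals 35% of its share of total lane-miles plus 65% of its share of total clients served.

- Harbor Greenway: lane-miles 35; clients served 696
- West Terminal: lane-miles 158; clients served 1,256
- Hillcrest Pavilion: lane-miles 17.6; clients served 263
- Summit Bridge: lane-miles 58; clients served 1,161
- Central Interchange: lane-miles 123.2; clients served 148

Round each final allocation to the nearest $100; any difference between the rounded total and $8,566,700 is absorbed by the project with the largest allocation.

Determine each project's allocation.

Harbor Greenway: $1,367,600 · West Terminal: $3,193,700 · Hillcrest Pavilion: $550,300 · Summit Bridge: $2,278,400 · Central Interchange: $1,176,700

Lane-miles total 391.8; clients served total 3,524.
Composite weights (35% lane-miles + 65% clients served): Harbor Greenway 0.1596; West Terminal 0.3728; Hillcrest Pavilion 0.0642; Summit Bridge 0.2660; Central Interchange 0.1374.
Proportional shares: Harbor Greenway 1,367,611.94; West Terminal 3,193,768.55; Hillcrest Pavilion 550,260.75; Summit Bridge 2,278,382.45; Central Interchange 1,176,676.30.
After rounding ($100): Harbor Greenway $1,367,600; West Terminal $3,193,800; Hillcrest Pavilion $550,300; Summit Bridge $2,278,400; Central Interchange $1,176,700. Sum = $8,566,800.
Difference $8,566,700 − $8,566,800 = −$100 applied to largest allocation (West Terminal): West Terminal becomes $3,193,700.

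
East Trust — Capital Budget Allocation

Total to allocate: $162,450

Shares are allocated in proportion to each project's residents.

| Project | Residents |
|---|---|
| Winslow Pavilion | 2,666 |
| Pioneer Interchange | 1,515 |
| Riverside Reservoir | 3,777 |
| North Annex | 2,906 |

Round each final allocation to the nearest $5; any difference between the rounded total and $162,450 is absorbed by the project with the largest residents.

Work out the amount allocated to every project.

Winslow Pavilion: $39,865 · Pioneer Interchange: $22,655 · Riverside Reservoir: $56,475 · North Annex: $43,455

Residents total: 10,864.
Pro-rata amounts: Winslow Pavilion 2,666/10,864 × $162,450 = 39,864.85; Pioneer Interchange 1,515/10,864 × $162,450 = 22,653.88; Riverside Reservoir 3,777/10,864 × $162,450 = 56,477.69; North Annex 2,906/10,864 × $162,450 = 43,453.58.
At nearest $5: Winslow Pavilion $39,865; Pioneer Interchange $22,655; Riverside Reservoir $56,480; North Annex $43,455. Sum = $162,455.
Difference $162,450 − $162,455 = −$5 applied to largest residents (Riverside Reservoir): Riverside Reservoir becomes $56,475.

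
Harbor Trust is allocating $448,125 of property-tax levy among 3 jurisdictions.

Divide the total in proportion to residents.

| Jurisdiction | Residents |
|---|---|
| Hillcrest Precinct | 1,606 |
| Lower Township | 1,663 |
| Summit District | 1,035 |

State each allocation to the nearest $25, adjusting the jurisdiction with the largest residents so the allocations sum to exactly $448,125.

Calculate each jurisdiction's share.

Residents total: 1,606 + 1,663 + 1,035 = 4,304.
Proportional shares: Hillcrest Precinct 167,213.93; Lower Township 173,148.67; Summit District 107,762.40.
At nearest $25: Hillcrest Precinct $167,225; Lower Township $173,150; Summit District $107,750. Sum = $448,125.
No rounding difference to absorb.

Hillcrest Precinct: $167,225 | Lower Township: $173,150 | Summit District: $107,750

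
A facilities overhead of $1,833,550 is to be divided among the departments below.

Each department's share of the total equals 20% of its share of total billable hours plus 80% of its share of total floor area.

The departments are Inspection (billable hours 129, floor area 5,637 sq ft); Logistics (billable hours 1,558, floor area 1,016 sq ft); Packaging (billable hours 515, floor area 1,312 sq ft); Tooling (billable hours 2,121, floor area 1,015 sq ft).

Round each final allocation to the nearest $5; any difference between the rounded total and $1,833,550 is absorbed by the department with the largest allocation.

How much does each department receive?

Inspection: $931,720 | Logistics: $298,120 | Packaging: $257,995 | Tooling: $345,715

Billable hours total 4,323; floor area total 8,980.
Composite weights (20% billable hours + 80% floor area): Inspection 0.5082; Logistics 0.1626; Packaging 0.1407; Tooling 0.1885.
Pro-rata amounts: Inspection 931,719.73; Logistics 298,120.24; Packaging 257,995.17; Tooling 345,714.87.
At nearest $5: Inspection $931,720; Logistics $298,120; Packaging $257,995; Tooling $345,715. Sum = $1,833,550.
Rounded total matches; no reconciliation needed.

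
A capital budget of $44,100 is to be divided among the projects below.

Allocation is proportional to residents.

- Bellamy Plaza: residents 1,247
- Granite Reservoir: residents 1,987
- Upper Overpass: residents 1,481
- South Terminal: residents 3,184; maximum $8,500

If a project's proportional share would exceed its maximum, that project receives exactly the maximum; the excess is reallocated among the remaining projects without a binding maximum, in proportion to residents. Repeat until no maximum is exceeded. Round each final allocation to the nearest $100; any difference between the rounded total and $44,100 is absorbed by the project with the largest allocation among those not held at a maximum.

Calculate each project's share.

Bellamy Plaza: $9,400 · Granite Reservoir: $15,000 · Upper Overpass: $11,200 · South Terminal: $8,500

Residents total: 7,899.
Pro-rata shares before constraints: Bellamy Plaza 6,961.98; Granite Reservoir 11,093.39; Upper Overpass 8,268.40; South Terminal 17,776.22.
Cap binds for South Terminal ($8,500); residual $35,600 reallocated over remaining residents 4,715.
Redistributed shares: Bellamy Plaza 9,415.31 → $9,400; Granite Reservoir 15,002.59 → $15,000; Upper Overpass 11,182.10 → $11,200.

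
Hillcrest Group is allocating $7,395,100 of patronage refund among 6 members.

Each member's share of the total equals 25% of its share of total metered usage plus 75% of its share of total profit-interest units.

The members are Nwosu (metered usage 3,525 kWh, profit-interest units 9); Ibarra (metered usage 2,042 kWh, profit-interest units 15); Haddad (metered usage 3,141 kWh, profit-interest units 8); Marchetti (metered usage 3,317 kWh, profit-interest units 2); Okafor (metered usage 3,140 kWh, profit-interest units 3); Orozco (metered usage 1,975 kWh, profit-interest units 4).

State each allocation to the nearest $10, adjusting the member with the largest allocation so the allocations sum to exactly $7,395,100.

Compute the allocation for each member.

Nwosu: $1,597,700 · Ibarra: $2,249,410 · Haddad: $1,421,010 · Marchetti: $628,330 · Okafor: $744,520 · Orozco: $754,130

Metered usage total 17,140; profit-interest units total 41.
Blended shares (25% metered usage + 75% profit-interest units): Nwosu 0.2160; Ibarra 0.3042; Haddad 0.1922; Marchetti 0.0850; Okafor 0.1007; Orozco 0.1020.
Proportional shares: Nwosu 1,597,703.70; Ibarra 2,249,399.92; Haddad 1,421,008.02; Marchetti 628,334.63; Okafor 744,519.06; Orozco 754,134.67.
After rounding ($10): Nwosu $1,597,700; Ibarra $2,249,400; Haddad $1,421,010; Marchetti $628,330; Okafor $744,520; Orozco $754,130. Sum = $7,395,090.
Difference $7,395,100 − $7,395,090 = +$10 applied to largest allocation (Ibarra): Ibarra becomes $2,249,410.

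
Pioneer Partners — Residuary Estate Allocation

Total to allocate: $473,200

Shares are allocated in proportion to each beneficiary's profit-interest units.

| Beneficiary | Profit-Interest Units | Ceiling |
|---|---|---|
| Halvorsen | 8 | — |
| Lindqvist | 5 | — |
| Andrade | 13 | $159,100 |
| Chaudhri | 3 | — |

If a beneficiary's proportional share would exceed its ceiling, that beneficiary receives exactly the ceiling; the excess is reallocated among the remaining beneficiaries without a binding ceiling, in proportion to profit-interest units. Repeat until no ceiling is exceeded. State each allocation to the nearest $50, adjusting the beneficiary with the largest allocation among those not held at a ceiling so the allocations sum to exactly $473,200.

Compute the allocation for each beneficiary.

Total profit-interest units = 29.
Pro-rata shares before constraints: Halvorsen 130,537.93; Lindqvist 81,586.21; Andrade 212,124.14; Chaudhri 48,951.72.
Cap binds for Andrade ($159,100); remaining pool $314,100 reallocated over remaining profit-interest units 16.
Remaining shares: Halvorsen 157,050.00 → $157,050; Lindqvist 98,156.25 → $98,150; Chaudhri 58,893.75 → $58,900.

Halvorsen: $157,050; Lindqvist: $98,150; Andrade: $159,100; Chaudhri: $58,900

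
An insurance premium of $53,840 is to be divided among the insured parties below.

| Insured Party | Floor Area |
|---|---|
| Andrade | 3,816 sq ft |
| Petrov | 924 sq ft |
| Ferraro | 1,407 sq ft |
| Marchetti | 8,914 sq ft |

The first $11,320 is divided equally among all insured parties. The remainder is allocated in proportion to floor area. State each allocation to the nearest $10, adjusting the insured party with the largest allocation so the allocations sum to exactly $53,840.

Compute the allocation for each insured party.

$11,320 shared equally gives $2,830 per insured party.
Remainder $42,520 by floor area (total 15,061): Andrade 10,773.28 → $10,770; Petrov 2,608.62 → $2,610; Ferraro 3,972.22 → $3,970; Marchetti 25,165.88 → $25,170.
Totals: Andrade $2,830 + $10,770 = $13,600; Petrov $2,830 + $2,610 = $5,440; Ferraro $2,830 + $3,970 = $6,800; Marchetti $2,830 + $25,170 = $28,000.

Andrade: $13,600 | Petrov: $5,440 | Ferraro: $6,800 | Marchetti: $28,000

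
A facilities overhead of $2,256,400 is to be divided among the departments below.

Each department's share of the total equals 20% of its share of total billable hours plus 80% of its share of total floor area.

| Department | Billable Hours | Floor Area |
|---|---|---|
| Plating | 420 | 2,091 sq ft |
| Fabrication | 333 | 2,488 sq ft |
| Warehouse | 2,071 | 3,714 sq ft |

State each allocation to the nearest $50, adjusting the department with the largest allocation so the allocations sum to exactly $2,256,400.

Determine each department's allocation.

Plating: $522,250 · Fabrication: $594,750 · Warehouse: $1,139,400

Totals — billable hours 2,824, floor area 8,293.
Composite weights (20% billable hours + 80% floor area): Plating 0.2315; Fabrication 0.2636; Warehouse 0.5049.
Raw shares: Plating 522,260.32; Fabrication 594,771.73; Warehouse 1,139,367.95.
Rounded to nearest $50: Plating $522,250; Fabrication $594,750; Warehouse $1,139,350. Sum = $2,256,350.
Difference $2,256,400 − $2,256,350 = +$50 applied to largest allocation (Warehouse): Warehouse becomes $1,139,400.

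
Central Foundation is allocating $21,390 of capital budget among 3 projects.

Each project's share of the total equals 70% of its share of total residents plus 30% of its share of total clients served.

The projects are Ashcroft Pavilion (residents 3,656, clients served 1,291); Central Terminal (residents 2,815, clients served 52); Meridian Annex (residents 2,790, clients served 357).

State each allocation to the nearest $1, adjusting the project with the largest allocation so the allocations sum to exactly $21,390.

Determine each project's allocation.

Ashcroft Pavilion: $10,784 | Central Terminal: $4,748 | Meridian Annex: $5,858

Residents total 9,261; clients served total 1,700.
Combined weights (70% residents + 30% clients served): Ashcroft Pavilion 0.5042; Central Terminal 0.2220; Meridian Annex 0.2739.
Unrounded shares: Ashcroft Pavilion 10,784.09; Central Terminal 4,747.52; Meridian Annex 5,858.39.
At nearest $1: Ashcroft Pavilion $10,784; Central Terminal $4,748; Meridian Annex $5,858. Sum = $21,390.
Sum already equals the total — no adjustment.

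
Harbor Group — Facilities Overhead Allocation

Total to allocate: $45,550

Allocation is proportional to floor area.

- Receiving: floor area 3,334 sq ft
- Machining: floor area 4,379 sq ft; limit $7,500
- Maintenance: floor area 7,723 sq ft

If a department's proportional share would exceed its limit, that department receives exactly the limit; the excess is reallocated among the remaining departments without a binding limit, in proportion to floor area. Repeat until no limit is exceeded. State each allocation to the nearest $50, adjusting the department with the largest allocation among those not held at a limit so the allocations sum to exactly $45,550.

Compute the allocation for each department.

Sum of floor area: 15,436.
Proportional shares (ignoring caps): Receiving 9,838.28; Machining 12,921.96; Maintenance 22,789.75.
Capped: Machining ($7,500); remaining pool $38,050 reallocated over remaining floor area 11,057.
Shares after redistribution: Receiving 11,473.16 → $11,450; Maintenance 26,576.84 → $26,600.

Receiving: $11,450 | Machining: $7,500 | Maintenance: $26,600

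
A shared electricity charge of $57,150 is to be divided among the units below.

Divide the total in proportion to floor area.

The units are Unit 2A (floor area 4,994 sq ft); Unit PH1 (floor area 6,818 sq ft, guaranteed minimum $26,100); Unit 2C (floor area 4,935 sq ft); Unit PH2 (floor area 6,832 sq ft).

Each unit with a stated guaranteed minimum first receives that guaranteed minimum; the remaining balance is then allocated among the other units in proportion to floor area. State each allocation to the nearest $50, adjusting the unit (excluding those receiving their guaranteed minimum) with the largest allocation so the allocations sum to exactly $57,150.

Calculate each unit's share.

Unit 2A: $9,250 | Unit PH1: $26,100 | Unit 2C: $9,150 | Unit PH2: $12,650

Fund the minimums — Unit PH1 $26,100. Remaining pool $31,050.
Remaining pool split over remaining floor area 16,761: Unit 2A 9,251.46 → $9,250; Unit 2C 9,142.16 → $9,150; Unit PH2 12,656.38 → $12,650.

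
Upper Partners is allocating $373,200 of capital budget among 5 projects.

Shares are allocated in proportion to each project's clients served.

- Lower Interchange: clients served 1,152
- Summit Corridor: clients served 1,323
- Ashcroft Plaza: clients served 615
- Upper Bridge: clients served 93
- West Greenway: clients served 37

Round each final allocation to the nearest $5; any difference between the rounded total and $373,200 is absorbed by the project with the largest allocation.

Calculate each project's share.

Lower Interchange: $133,520; Summit Corridor: $153,330; Ashcroft Plaza: $71,280; Upper Bridge: $10,780; West Greenway: $4,290

Combined clients served = 3,220.
Unrounded shares: Lower Interchange 1,152/3,220 × $373,200 = 133,517.52; Summit Corridor 1,323/3,220 × $373,200 = 153,336.52; Ashcroft Plaza 615/3,220 × $373,200 = 71,278.88; Upper Bridge 93/3,220 × $373,200 = 10,778.76; West Greenway 37/3,220 × $373,200 = 4,288.32.
At nearest $5: Lower Interchange $133,520; Summit Corridor $153,335; Ashcroft Plaza $71,280; Upper Bridge $10,780; West Greenway $4,290. Sum = $373,205.
Difference $373,200 − $373,205 = −$5 applied to largest allocation (Summit Corridor): Summit Corridor becomes $153,330.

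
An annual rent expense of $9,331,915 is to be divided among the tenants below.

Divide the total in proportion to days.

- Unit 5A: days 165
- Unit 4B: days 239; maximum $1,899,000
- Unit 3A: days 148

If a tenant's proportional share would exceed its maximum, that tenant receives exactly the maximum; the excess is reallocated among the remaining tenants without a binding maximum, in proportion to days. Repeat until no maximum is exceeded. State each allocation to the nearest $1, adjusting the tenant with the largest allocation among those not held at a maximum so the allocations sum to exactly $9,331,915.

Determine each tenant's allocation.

Unit 5A: $3,918,310 | Unit 4B: $1,899,000 | Unit 3A: $3,514,605

Days total: 552.
Pro-rata shares before constraints: Unit 5A 2,789,431.11; Unit 4B 4,040,448.70; Unit 3A 2,502,035.18.
Cap binds for Unit 4B ($1,899,000); remaining pool $7,432,915 reallocated over remaining days 313.
Remaining shares: Unit 5A 3,918,309.82 → $3,918,310; Unit 3A 3,514,605.18 → $3,514,605.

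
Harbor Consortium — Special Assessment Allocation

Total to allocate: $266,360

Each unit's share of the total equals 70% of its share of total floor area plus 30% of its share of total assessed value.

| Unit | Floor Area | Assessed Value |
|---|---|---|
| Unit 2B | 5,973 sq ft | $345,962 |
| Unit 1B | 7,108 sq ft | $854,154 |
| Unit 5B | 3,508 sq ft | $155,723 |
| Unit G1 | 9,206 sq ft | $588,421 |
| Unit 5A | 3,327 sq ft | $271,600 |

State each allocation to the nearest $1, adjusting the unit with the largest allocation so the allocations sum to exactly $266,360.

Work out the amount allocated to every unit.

Totals — floor area 29,122, assessed value 2,215,860.
Blended shares (70% floor area + 30% assessed value): Unit 2B 0.1904; Unit 1B 0.2865; Unit 5B 0.1054; Unit G1 0.3009; Unit 5A 0.1167.
Unrounded shares: Unit 2B 50,717.83; Unit 1B 76,310.95; Unit 5B 28,075.44; Unit G1 80,160.45; Unit 5A 31,095.33.
At nearest $1: Unit 2B $50,718; Unit 1B $76,311; Unit 5B $28,075; Unit G1 $80,160; Unit 5A $31,095. Sum = $266,359.
Difference $266,360 − $266,359 = +$1 applied to largest allocation (Unit G1): Unit G1 becomes $80,161.

Unit 2B: $50,718; Unit 1B: $76,311; Unit 5B: $28,075; Unit G1: $80,161; Unit 5A: $31,095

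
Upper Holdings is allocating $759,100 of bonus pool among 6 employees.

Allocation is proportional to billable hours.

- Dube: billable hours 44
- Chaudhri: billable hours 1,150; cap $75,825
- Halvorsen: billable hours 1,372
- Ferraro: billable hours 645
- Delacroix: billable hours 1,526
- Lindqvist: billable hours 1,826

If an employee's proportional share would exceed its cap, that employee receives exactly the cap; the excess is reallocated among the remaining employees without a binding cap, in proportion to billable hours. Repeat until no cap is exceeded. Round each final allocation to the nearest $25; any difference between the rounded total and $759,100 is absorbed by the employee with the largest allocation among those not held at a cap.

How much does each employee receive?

Dube: $5,550 | Chaudhri: $75,825 | Halvorsen: $173,175 | Ferraro: $81,425 | Delacroix: $192,625 | Lindqvist: $230,500

Billable hours total: 6,563.
Proportional shares (ignoring caps): Dube 5,089.20; Chaudhri 133,013.10; Halvorsen 158,690.42; Ferraro 74,603.00; Delacroix 176,502.61; Lindqvist 211,201.68.
Capped: Chaudhri ($75,825); residual $683,275 reallocated over remaining billable hours 5,413.
Shares after redistribution: Dube 5,554.06 → $5,550; Halvorsen 173,185.53 → $173,175; Ferraro 81,417.40 → $81,425; Delacroix 192,624.73 → $192,625; Lindqvist 230,493.28 → $230,500.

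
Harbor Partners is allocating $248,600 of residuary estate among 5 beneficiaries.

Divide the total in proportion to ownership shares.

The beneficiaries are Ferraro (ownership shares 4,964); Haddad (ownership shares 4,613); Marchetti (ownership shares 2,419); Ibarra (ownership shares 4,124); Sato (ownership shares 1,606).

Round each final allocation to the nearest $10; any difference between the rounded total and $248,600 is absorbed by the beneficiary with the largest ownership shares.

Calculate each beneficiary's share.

Ownership shares total: 17,726.
Raw shares: Ferraro 4,964/17,726 × $248,600 = 69,618.10; Haddad 4,613/17,726 × $248,600 = 64,695.46; Marchetti 2,419/17,726 × $248,600 = 33,925.50; Ibarra 4,124/17,726 × $248,600 = 57,837.44; Sato 1,606/17,726 × $248,600 = 22,523.50.
After rounding ($10): Ferraro $69,620; Haddad $64,700; Marchetti $33,930; Ibarra $57,840; Sato $22,520. Sum = $248,610.
Difference $248,600 − $248,610 = −$10 applied to largest ownership shares (Ferraro): Ferraro becomes $69,610.

Ferraro: $69,610 · Haddad: $64,700 · Marchetti: $33,930 · Ibarra: $57,840 · Sato: $22,520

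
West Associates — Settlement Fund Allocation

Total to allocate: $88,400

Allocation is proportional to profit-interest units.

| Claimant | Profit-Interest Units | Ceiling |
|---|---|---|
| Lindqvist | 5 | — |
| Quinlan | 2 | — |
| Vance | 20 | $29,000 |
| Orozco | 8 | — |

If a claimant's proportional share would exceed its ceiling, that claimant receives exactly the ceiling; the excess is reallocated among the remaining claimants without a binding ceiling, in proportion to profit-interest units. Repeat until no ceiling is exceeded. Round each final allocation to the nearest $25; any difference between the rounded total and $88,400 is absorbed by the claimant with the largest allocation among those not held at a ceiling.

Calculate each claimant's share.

Profit-interest units total: 35.
Proportional shares (ignoring caps): Lindqvist 12,628.57; Quinlan 5,051.43; Vance 50,514.29; Orozco 20,205.71.
Cap binds for Vance ($29,000); balance $59,400 reallocated over remaining profit-interest units 15.
Shares after redistribution: Lindqvist 19,800.00 → $19,800; Quinlan 7,920.00 → $7,925; Orozco 31,680.00 → $31,675.

Lindqvist: $19,800; Quinlan: $7,925; Vance: $29,000; Orozco: $31,675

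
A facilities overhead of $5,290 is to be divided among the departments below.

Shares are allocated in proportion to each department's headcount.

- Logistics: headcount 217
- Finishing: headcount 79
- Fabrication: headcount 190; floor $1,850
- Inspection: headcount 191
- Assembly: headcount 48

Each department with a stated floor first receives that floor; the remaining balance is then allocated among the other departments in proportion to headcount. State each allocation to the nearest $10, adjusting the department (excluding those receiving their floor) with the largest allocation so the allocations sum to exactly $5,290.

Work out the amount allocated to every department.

Minimums first: Fabrication $1,850. Remaining pool $3,440.
Remaining pool split over remaining headcount 535: Logistics 1,395.29 → $1,400; Finishing 507.96 → $510; Inspection 1,228.11 → $1,230; Assembly 308.64 → $310.
Rounding difference −$10 applied to Logistics → $1,390.

Logistics: $1,390 | Finishing: $510 | Fabrication: $1,850 | Inspection: $1,230 | Assembly: $310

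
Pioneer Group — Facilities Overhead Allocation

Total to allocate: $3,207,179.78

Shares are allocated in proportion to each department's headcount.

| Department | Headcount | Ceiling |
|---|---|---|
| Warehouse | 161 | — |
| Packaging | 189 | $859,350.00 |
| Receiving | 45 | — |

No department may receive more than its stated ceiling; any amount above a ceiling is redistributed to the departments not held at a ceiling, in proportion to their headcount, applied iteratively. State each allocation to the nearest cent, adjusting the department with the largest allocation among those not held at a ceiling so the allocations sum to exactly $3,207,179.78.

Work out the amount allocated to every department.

Headcount total: 395.
Unconstrained shares: Warehouse 1,307,230.2394; Packaging 1,534,574.6289; Receiving 365,374.9116.
Cap binds for Packaging ($859,350.00); balance $2,347,829.78 reallocated over remaining headcount 206.
Remaining shares: Warehouse 1,834,954.3426 → $1,834,954.34; Receiving 512,875.4374 → $512,875.44.

Warehouse: $1,834,954.34; Packaging: $859,350.00; Receiving: $512,875.44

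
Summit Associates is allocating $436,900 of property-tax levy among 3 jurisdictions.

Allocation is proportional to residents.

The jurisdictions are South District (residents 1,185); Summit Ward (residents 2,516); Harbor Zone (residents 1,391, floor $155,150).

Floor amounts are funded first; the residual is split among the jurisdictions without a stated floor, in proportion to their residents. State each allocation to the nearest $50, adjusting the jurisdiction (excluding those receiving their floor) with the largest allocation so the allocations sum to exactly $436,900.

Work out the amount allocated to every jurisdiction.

South District: $90,200 | Summit Ward: $191,550 | Harbor Zone: $155,150

Guaranteed amounts: Harbor Zone $155,150. Balance $281,750.
Balance split over remaining residents 3,701: South District 90,211.77 → $90,200; Summit Ward 191,538.23 → $191,550.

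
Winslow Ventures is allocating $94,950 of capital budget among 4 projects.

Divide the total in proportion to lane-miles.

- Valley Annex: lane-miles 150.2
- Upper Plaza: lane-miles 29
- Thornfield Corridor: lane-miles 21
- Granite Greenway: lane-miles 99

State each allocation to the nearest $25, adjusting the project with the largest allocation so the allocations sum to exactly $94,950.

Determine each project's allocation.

Combined lane-miles = 299.2.
Raw shares: Valley Annex 150.2/299.2 × $94,950 = 47,665.41; Upper Plaza 29/299.2 × $94,950 = 9,203.04; Thornfield Corridor 21/299.2 × $94,950 = 6,664.27; Granite Greenway 99/299.2 × $94,950 = 31,417.28.
At nearest $25: Valley Annex $47,675; Upper Plaza $9,200; Thornfield Corridor $6,675; Granite Greenway $31,425. Sum = $94,975.
Difference $94,950 − $94,975 = −$25 applied to largest allocation (Valley Annex): Valley Annex becomes $47,650.

Valley Annex: $47,650; Upper Plaza: $9,200; Thornfield Corridor: $6,675; Granite Greenway: $31,425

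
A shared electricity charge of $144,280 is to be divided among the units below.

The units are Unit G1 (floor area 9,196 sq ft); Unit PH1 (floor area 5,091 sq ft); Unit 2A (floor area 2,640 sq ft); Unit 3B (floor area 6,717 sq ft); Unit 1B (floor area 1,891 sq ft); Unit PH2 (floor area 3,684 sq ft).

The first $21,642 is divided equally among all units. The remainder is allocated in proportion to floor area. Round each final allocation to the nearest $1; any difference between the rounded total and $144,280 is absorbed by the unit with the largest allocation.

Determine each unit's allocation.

Equal tier: $21,642 ÷ 6 = $3,607 apiece.
Remainder $122,638 by floor area (total 29,219): Unit G1 38,597.46 → $38,597; Unit PH1 21,367.95 → $21,368; Unit 2A 11,080.61 → $11,081; Unit 3B 28,192.60 → $28,193; Unit 1B 7,936.91 → $7,937; Unit PH2 15,462.49 → $15,462.
Totals: Unit G1 $3,607 + $38,597 = $42,204; Unit PH1 $3,607 + $21,368 = $24,975; Unit 2A $3,607 + $11,081 = $14,688; Unit 3B $3,607 + $28,193 = $31,800; Unit 1B $3,607 + $7,937 = $11,544; Unit PH2 $3,607 + $15,462 = $19,069.

Unit G1: $42,204 | Unit PH1: $24,975 | Unit 2A: $14,688 | Unit 3B: $31,800 | Unit 1B: $11,544 | Unit PH2: $19,069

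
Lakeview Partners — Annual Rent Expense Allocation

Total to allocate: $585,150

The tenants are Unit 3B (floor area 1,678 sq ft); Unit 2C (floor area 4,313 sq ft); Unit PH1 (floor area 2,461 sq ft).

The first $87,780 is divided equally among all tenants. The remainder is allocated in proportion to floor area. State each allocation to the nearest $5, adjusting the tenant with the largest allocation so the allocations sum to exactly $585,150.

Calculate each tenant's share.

First tranche $87,780 split equally: $29,260 each.
Remainder $497,370 by floor area (total 8,452): Unit 3B 98,744.30 → $98,745; Unit 2C 253,804.64 → $253,805; Unit PH1 144,821.06 → $144,820.
Totals: Unit 3B $29,260 + $98,745 = $128,005; Unit 2C $29,260 + $253,805 = $283,065; Unit PH1 $29,260 + $144,820 = $174,080.

Unit 3B: $128,005; Unit 2C: $283,065; Unit PH1: $174,080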